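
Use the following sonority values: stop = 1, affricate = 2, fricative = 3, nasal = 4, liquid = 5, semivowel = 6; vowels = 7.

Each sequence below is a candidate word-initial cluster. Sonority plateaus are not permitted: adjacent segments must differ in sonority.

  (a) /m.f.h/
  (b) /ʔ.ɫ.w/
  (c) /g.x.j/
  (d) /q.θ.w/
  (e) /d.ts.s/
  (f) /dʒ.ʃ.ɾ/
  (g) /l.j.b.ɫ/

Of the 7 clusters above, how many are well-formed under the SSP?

5

(a) /m.f.h/: profile 4-3-3 — violates.
(b) /ʔ.ɫ.w/: profile 1-5-6 — obeys.
(c) /g.x.j/: profile 1-3-6 — obeys.
(d) /q.θ.w/: profile 1-3-6 — obeys.
(e) /d.ts.s/: profile 1-2-3 — obeys.
(f) /dʒ.ʃ.ɾ/: profile 2-3-5 — obeys.
(g) /l.j.b.ɫ/: profile 5-6-1-5 — violates.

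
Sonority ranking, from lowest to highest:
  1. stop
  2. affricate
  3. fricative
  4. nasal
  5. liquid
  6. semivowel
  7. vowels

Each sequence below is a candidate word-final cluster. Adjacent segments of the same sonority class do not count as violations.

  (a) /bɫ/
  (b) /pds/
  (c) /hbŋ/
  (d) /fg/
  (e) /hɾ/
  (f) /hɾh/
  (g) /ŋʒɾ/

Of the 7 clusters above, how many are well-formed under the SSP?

1

(a) /bɫ/: profile 1-5 — violates.
(b) /pds/: profile 1-1-3 — violates.
(c) /hbŋ/: profile 3-1-4 — violates.
(d) /fg/: profile 3-1 — obeys.
(e) /hɾ/: profile 3-5 — violates.
(f) /hɾh/: profile 3-5-3 — violates.
(g) /ŋʒɾ/: profile 4-3-5 — violates.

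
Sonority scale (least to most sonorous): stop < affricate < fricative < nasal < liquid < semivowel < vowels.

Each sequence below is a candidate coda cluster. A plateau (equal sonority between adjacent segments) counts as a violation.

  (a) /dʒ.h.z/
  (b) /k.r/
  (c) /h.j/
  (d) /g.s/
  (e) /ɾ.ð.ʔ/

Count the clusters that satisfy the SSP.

1

(a) sonority 2-3-3: ill-formed.
(b) sonority 1-5: ill-formed.
(c) sonority 3-6: ill-formed.
(d) sonority 1-3: ill-formed.
(e) sonority 5-3-1: well-formed.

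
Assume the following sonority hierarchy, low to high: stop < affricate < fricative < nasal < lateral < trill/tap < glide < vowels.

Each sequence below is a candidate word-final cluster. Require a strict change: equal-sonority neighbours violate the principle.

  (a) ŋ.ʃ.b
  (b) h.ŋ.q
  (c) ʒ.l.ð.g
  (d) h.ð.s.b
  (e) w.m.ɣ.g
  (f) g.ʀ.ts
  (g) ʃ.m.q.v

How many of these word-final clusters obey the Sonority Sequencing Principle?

(a) 4-3-1 → obeys
(b) 3-4-1 → violates
(c) 3-5-3-1 → violates
(d) 3-3-3-1 → violates
(e) 7-4-3-1 → obeys
(f) 1-6-2 → violates
(g) 3-4-1-3 → violates

2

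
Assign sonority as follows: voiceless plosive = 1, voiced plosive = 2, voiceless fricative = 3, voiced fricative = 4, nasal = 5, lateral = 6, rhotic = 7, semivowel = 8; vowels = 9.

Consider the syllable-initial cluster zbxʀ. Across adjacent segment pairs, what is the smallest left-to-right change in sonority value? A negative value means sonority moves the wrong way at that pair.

-2

/z/ — voiced fricative, sonority 4.
/b/ — voiced plosive, sonority 2.
/x/ — voiceless fricative, sonority 3.
/ʀ/ — rhotic, sonority 7.
/z/→/b/: change -2.
/b/→/x/: change +1.
/x/→/ʀ/: change +4.
Minimum = -2.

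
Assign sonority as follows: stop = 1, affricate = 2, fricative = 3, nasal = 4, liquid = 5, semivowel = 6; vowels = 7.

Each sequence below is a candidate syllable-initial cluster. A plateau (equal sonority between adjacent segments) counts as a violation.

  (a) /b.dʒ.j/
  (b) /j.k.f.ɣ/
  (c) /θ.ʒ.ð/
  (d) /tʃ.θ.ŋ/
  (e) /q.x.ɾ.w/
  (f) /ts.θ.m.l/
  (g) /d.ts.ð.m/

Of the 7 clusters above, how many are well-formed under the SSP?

5

(a) /b.dʒ.j/: profile 1-2-6 — obeys.
(b) /j.k.f.ɣ/: profile 6-1-3-3 — violates.
(c) /θ.ʒ.ð/: profile 3-3-3 — violates.
(d) /tʃ.θ.ŋ/: profile 2-3-4 — obeys.
(e) /q.x.ɾ.w/: profile 1-3-5-6 — obeys.
(f) /ts.θ.m.l/: profile 2-3-4-5 — obeys.
(g) /d.ts.ð.m/: profile 1-2-3-4 — obeys.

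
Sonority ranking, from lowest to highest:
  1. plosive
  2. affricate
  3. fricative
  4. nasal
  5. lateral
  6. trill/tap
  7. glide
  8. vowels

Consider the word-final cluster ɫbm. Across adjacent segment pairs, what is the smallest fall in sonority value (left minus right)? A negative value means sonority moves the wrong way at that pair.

/ɫ/ — lateral, sonority 5.
/b/ — plosive, sonority 1.
/m/ — nasal, sonority 4.
/ɫ/→/b/: change +4.
/b/→/m/: change -3.
Minimum = -3.

-3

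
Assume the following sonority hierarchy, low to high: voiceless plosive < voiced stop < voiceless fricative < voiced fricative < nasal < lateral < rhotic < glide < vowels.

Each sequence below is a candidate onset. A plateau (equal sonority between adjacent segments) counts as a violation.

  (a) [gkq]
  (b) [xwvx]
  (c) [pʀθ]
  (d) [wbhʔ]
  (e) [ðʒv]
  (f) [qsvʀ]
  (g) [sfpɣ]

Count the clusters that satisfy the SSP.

1

(a) [gkq]: profile 2-1-1 — violates.
(b) [xwvx]: profile 3-8-4-3 — violates.
(c) [pʀθ]: profile 1-7-3 — violates.
(d) [wbhʔ]: profile 8-2-3-1 — violates.
(e) [ðʒv]: profile 4-4-4 — violates.
(f) [qsvʀ]: profile 1-3-4-7 — obeys.
(g) [sfpɣ]: profile 3-3-1-4 — violates.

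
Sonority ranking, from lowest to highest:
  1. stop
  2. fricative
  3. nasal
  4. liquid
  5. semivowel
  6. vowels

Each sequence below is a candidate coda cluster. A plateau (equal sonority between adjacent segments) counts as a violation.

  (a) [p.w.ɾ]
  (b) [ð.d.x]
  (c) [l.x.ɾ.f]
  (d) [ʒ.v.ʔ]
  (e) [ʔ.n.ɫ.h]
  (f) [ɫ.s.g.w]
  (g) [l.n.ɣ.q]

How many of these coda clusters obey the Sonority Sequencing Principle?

(a) [p.w.ɾ]: profile 1-5-4 — violates.
(b) [ð.d.x]: profile 2-1-2 — violates.
(c) [l.x.ɾ.f]: profile 4-2-4-2 — violates.
(d) [ʒ.v.ʔ]: profile 2-2-1 — violates.
(e) [ʔ.n.ɫ.h]: profile 1-3-4-2 — violates.
(f) [ɫ.s.g.w]: profile 4-2-1-5 — violates.
(g) [l.n.ɣ.q]: profile 4-3-2-1 — obeys.

1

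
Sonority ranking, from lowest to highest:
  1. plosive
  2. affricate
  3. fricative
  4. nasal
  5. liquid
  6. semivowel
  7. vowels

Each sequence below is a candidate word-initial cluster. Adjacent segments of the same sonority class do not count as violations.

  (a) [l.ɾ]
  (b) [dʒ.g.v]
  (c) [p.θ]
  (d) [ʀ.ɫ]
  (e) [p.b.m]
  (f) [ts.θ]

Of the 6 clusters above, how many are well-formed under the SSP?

(a) [l.ɾ]: profile 5-5 — obeys.
(b) [dʒ.g.v]: profile 2-1-3 — violates.
(c) [p.θ]: profile 1-3 — obeys.
(d) [ʀ.ɫ]: profile 5-5 — obeys.
(e) [p.b.m]: profile 1-1-4 — obeys.
(f) [ts.θ]: profile 2-3 — obeys.

5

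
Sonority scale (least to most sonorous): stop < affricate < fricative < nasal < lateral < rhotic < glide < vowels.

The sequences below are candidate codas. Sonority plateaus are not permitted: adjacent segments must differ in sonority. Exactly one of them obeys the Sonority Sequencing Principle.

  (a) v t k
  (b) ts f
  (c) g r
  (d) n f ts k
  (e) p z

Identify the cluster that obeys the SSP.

d

(a) 3-1-1 → violates
(b) 2-3 → violates
(c) 1-6 → violates
(d) 4-3-2-1 → obeys
(e) 1-3 → violates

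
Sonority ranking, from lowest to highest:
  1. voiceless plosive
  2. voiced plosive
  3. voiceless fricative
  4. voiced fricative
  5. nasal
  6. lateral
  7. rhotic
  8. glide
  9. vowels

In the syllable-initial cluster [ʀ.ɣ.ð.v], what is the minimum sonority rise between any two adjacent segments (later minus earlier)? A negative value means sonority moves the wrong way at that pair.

-3

/ʀ/: rhotic = 7.
/ɣ/: voiced fricative = 4.
/ð/: voiced fricative = 4.
/v/: voiced fricative = 4.
/ʀ/→/ɣ/: change -3.
/ɣ/→/ð/: change +0.
/ð/→/v/: change +0.
Minimum = -3.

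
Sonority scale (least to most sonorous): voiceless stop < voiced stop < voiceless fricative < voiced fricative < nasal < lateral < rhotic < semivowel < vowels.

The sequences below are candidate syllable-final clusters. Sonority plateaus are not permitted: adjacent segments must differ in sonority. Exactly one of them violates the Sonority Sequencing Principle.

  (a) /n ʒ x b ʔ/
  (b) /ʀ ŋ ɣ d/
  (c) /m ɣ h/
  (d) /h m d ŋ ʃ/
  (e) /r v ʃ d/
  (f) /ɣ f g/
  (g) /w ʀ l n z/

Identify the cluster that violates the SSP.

d

(a) sonority 5-4-3-2-1: well-formed.
(b) sonority 7-5-4-2: well-formed.
(c) sonority 5-4-3: well-formed.
(d) sonority 3-5-2-5-3: ill-formed.
(e) sonority 7-4-3-2: well-formed.
(f) sonority 4-3-2: well-formed.
(g) sonority 8-7-6-5-4: well-formed.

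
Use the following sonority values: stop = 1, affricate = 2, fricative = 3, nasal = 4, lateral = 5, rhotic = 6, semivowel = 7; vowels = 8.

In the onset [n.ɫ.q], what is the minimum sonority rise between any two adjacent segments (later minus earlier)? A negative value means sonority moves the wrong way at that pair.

/n/: nasal = 4.
/ɫ/: lateral = 5.
/q/: stop = 1.
/n/→/ɫ/: change +1.
/ɫ/→/q/: change -4.
Minimum = -4.

-4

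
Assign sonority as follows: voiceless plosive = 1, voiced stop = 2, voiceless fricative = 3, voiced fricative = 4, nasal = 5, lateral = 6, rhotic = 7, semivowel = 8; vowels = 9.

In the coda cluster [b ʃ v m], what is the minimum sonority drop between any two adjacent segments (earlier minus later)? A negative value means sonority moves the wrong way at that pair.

-1

/b/ is a voiced stop (sonority 2).
/ʃ/ is a voiceless fricative (sonority 3).
/v/ is a voiced fricative (sonority 4).
/m/ is a nasal (sonority 5).
/b/→/ʃ/: change -1.
/ʃ/→/v/: change -1.
/v/→/m/: change -1.
Minimum = -1.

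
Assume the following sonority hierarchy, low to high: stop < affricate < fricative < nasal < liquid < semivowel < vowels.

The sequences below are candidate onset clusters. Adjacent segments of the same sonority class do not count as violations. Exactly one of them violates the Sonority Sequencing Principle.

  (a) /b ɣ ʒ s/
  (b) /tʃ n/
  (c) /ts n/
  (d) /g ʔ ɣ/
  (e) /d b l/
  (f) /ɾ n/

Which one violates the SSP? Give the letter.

(a) sonority 1-3-3-3: well-formed.
(b) sonority 2-4: well-formed.
(c) sonority 2-4: well-formed.
(d) sonority 1-1-3: well-formed.
(e) sonority 1-1-5: well-formed.
(f) sonority 5-4: ill-formed.

f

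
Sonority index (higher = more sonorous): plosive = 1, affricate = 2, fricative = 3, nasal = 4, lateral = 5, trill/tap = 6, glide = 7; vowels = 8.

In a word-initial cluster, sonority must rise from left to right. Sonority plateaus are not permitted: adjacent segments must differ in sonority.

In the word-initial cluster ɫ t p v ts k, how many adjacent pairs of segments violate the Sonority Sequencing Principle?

4

/ɫ/ — lateral, sonority 5.
/t/ — plosive, sonority 1.
/p/ — plosive, sonority 1.
/v/ — fricative, sonority 3.
/ts/ — affricate, sonority 2.
/k/ — plosive, sonority 1.
/ɫ/→/t/: 5→1 (does not rise) — violation.
/t/→/p/: 1→1 (plateau) — violation.
/p/→/v/: 1→3 (rises) — ok.
/v/→/ts/: 3→2 (does not rise) — violation.
/ts/→/k/: 2→1 (does not rise) — violation.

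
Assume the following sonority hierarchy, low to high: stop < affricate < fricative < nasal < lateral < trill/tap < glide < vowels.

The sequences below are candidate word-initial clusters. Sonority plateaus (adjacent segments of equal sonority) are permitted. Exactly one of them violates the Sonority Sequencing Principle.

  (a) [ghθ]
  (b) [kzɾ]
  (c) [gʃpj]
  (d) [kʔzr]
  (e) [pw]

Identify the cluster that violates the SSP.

c

(a) sonority 1-3-3: well-formed.
(b) sonority 1-3-6: well-formed.
(c) sonority 1-3-1-7: ill-formed.
(d) sonority 1-1-3-6: well-formed.
(e) sonority 1-7: well-formed.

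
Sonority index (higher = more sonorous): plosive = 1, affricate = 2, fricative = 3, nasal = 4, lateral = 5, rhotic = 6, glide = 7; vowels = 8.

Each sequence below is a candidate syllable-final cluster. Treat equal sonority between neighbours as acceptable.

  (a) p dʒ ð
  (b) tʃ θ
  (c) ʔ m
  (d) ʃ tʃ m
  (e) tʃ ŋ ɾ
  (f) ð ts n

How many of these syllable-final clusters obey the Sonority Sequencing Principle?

(a) 1-2-3 → violates
(b) 2-3 → violates
(c) 1-4 → violates
(d) 3-2-4 → violates
(e) 2-4-6 → violates
(f) 3-2-4 → violates

0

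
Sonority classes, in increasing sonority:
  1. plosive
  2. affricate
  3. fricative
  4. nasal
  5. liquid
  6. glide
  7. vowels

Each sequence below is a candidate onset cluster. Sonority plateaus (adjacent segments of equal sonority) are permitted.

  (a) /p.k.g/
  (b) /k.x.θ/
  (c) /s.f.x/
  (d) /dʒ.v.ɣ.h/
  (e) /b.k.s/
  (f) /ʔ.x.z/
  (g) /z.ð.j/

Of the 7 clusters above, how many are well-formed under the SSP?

(a) 1-1-1 → obeys
(b) 1-3-3 → obeys
(c) 3-3-3 → obeys
(d) 2-3-3-3 → obeys
(e) 1-1-3 → obeys
(f) 1-3-3 → obeys
(g) 3-3-6 → obeys

7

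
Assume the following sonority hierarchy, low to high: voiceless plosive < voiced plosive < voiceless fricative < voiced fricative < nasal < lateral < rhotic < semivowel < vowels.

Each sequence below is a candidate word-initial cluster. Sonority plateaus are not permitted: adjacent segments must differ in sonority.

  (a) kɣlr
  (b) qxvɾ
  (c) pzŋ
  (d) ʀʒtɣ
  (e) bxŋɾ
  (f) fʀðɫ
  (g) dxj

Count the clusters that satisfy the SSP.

(a) 1-4-6-7 → obeys
(b) 1-3-4-7 → obeys
(c) 1-4-5 → obeys
(d) 7-4-1-4 → violates
(e) 2-3-5-7 → obeys
(f) 3-7-4-6 → violates
(g) 2-3-8 → obeys

5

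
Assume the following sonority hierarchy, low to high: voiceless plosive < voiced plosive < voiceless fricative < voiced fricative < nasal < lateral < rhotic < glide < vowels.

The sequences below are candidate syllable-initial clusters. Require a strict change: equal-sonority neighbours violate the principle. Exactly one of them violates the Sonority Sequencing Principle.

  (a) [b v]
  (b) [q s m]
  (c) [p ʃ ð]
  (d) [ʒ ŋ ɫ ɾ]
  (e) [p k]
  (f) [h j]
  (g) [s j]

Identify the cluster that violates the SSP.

(a) sonority 2-4: well-formed.
(b) sonority 1-3-5: well-formed.
(c) sonority 1-3-4: well-formed.
(d) sonority 4-5-6-7: well-formed.
(e) sonority 1-1: ill-formed.
(f) sonority 3-8: well-formed.
(g) sonority 3-8: well-formed.

e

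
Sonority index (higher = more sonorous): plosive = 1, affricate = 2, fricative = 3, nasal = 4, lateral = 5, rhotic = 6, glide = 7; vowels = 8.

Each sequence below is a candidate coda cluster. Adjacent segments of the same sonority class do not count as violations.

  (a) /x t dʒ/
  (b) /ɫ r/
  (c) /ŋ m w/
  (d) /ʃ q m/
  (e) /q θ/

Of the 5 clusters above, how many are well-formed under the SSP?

(a) /x t dʒ/: profile 3-1-2 — violates.
(b) /ɫ r/: profile 5-6 — violates.
(c) /ŋ m w/: profile 4-4-7 — violates.
(d) /ʃ q m/: profile 3-1-4 — violates.
(e) /q θ/: profile 1-3 — violates.

0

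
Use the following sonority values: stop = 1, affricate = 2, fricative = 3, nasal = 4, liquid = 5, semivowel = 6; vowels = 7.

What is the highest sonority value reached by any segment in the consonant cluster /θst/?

3

/θ/ is a fricative (sonority 3).
/s/ is a fricative (sonority 3).
/t/ is a stop (sonority 1).
The maximum is 3.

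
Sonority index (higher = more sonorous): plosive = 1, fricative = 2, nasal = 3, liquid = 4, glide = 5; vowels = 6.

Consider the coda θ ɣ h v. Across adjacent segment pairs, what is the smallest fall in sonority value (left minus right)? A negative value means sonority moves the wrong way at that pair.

/θ/: fricative = 2.
/ɣ/: fricative = 2.
/h/: fricative = 2.
/v/: fricative = 2.
/θ/→/ɣ/: change +0.
/ɣ/→/h/: change +0.
/h/→/v/: change +0.
Minimum = 0.

0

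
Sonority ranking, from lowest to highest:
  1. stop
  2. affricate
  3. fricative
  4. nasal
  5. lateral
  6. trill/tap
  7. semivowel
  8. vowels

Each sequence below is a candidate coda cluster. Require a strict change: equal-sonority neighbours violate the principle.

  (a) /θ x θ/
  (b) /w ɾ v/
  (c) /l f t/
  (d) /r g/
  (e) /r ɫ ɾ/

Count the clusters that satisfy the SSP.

3

(a) 3-3-3 → violates
(b) 7-6-3 → obeys
(c) 5-3-1 → obeys
(d) 6-1 → obeys
(e) 6-5-6 → violates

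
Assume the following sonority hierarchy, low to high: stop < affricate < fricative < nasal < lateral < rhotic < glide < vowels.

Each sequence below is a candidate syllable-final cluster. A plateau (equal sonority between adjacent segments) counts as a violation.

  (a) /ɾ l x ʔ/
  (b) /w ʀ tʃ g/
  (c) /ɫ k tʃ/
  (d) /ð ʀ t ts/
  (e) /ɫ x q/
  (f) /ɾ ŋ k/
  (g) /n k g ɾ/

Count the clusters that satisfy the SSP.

(a) /ɾ l x ʔ/: profile 6-5-3-1 — obeys.
(b) /w ʀ tʃ g/: profile 7-6-2-1 — obeys.
(c) /ɫ k tʃ/: profile 5-1-2 — violates.
(d) /ð ʀ t ts/: profile 3-6-1-2 — violates.
(e) /ɫ x q/: profile 5-3-1 — obeys.
(f) /ɾ ŋ k/: profile 6-4-1 — obeys.
(g) /n k g ɾ/: profile 4-1-1-6 — violates.

4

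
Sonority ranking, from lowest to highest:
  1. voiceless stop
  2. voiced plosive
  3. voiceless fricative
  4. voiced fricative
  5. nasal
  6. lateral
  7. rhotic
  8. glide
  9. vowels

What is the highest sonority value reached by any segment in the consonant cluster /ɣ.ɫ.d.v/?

/ɣ/ is a voiced fricative (sonority 4).
/ɫ/ is a lateral (sonority 6).
/d/ is a voiced plosive (sonority 2).
/v/ is a voiced fricative (sonority 4).
The maximum is 6.

6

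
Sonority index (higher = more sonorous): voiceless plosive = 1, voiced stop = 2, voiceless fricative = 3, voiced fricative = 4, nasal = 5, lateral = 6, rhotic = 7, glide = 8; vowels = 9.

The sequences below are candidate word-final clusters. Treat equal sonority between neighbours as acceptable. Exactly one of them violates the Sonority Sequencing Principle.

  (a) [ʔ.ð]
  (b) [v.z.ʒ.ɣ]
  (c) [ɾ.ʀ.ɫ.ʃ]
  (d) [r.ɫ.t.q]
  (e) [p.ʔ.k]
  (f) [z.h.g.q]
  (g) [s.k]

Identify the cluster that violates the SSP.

(a) sonority 1-4: ill-formed.
(b) sonority 4-4-4-4: well-formed.
(c) sonority 7-7-6-3: well-formed.
(d) sonority 7-6-1-1: well-formed.
(e) sonority 1-1-1: well-formed.
(f) sonority 4-3-2-1: well-formed.
(g) sonority 3-1: well-formed.

a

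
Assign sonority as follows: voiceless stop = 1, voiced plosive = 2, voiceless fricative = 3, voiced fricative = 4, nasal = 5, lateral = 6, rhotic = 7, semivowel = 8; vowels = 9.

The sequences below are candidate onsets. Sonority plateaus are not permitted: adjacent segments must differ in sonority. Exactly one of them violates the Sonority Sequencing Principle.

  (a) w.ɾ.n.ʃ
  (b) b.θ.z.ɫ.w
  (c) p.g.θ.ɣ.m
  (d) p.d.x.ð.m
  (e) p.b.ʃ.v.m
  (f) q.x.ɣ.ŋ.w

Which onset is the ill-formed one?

(a) w.ɾ.n.ʃ: profile 8-7-5-3 — violates.
(b) b.θ.z.ɫ.w: profile 2-3-4-6-8 — obeys.
(c) p.g.θ.ɣ.m: profile 1-2-3-4-5 — obeys.
(d) p.d.x.ð.m: profile 1-2-3-4-5 — obeys.
(e) p.b.ʃ.v.m: profile 1-2-3-4-5 — obeys.
(f) q.x.ɣ.ŋ.w: profile 1-3-4-5-8 — obeys.

a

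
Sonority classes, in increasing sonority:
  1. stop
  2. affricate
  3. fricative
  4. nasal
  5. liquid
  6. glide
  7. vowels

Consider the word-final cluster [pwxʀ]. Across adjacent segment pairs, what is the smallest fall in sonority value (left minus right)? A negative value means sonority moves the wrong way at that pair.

-5

/p/: stop = 1.
/w/: glide = 6.
/x/: fricative = 3.
/ʀ/: liquid = 5.
/p/→/w/: change -5.
/w/→/x/: change +3.
/x/→/ʀ/: change -2.
Minimum = -5.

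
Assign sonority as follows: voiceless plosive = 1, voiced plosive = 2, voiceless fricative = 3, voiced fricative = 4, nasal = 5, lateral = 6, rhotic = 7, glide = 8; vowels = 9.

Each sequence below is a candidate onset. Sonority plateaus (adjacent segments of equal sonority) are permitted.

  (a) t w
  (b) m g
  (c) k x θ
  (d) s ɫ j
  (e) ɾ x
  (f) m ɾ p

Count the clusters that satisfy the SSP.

(a) t w: profile 1-8 — obeys.
(b) m g: profile 5-2 — violates.
(c) k x θ: profile 1-3-3 — obeys.
(d) s ɫ j: profile 3-6-8 — obeys.
(e) ɾ x: profile 7-3 — violates.
(f) m ɾ p: profile 5-7-1 — violates.

3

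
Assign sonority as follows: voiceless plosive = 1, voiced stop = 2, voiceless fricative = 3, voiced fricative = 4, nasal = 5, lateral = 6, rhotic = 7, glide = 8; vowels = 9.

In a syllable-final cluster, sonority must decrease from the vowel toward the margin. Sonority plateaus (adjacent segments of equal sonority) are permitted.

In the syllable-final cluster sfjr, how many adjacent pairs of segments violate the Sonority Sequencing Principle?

1

/s/ — voiceless fricative, sonority 3.
/f/ — voiceless fricative, sonority 3.
/j/ — glide, sonority 8.
/r/ — rhotic, sonority 7.
/s/→/f/: 3→3 (plateau, allowed) — ok.
/f/→/j/: 3→8 (does not fall) — violation.
/j/→/r/: 8→7 (falls) — ok.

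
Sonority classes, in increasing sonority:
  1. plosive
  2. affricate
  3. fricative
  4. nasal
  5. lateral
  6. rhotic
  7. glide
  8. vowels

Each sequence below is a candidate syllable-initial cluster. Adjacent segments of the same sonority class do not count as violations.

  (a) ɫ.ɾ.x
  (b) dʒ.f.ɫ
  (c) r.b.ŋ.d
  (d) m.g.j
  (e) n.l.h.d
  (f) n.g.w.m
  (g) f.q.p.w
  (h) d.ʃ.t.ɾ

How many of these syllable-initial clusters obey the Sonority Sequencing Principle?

1

(a) ɫ.ɾ.x: profile 5-6-3 — violates.
(b) dʒ.f.ɫ: profile 2-3-5 — obeys.
(c) r.b.ŋ.d: profile 6-1-4-1 — violates.
(d) m.g.j: profile 4-1-7 — violates.
(e) n.l.h.d: profile 4-5-3-1 — violates.
(f) n.g.w.m: profile 4-1-7-4 — violates.
(g) f.q.p.w: profile 3-1-1-7 — violates.
(h) d.ʃ.t.ɾ: profile 1-3-1-6 — violates.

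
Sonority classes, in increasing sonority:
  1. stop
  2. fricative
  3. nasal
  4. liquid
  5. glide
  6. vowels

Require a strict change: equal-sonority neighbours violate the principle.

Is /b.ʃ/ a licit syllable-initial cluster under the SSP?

/b/ — stop, sonority 1.
/ʃ/ — fricative, sonority 2.
The profile 1-2 strictly rises, so the syllable-initial cluster satisfies the SSP.

yes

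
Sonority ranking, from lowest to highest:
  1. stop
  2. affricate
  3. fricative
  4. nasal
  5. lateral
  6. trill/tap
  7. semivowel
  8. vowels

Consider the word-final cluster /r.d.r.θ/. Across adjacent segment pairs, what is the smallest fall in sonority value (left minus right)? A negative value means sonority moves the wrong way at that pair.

-5

/r/ is a trill/tap (sonority 6).
/d/ is a stop (sonority 1).
/r/ is a trill/tap (sonority 6).
/θ/ is a fricative (sonority 3).
/r/→/d/: change +5.
/d/→/r/: change -5.
/r/→/θ/: change +3.
Minimum = -5.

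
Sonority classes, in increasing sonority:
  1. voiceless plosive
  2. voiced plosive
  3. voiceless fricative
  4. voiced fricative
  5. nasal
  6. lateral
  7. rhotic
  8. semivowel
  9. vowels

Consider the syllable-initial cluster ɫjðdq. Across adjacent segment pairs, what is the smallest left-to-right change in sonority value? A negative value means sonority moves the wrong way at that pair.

/ɫ/: lateral = 6.
/j/: semivowel = 8.
/ð/: voiced fricative = 4.
/d/: voiced plosive = 2.
/q/: voiceless plosive = 1.
/ɫ/→/j/: change +2.
/j/→/ð/: change -4.
/ð/→/d/: change -2.
/d/→/q/: change -1.
Minimum = -4.

-4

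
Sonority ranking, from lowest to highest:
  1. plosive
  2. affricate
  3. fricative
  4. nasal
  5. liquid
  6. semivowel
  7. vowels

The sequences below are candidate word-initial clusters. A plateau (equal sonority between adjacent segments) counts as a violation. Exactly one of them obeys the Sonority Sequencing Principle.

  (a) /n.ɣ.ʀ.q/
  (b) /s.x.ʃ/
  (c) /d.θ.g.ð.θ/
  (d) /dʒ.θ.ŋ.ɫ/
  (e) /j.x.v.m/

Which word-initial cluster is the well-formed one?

(a) sonority 4-3-5-1: ill-formed.
(b) sonority 3-3-3: ill-formed.
(c) sonority 1-3-1-3-3: ill-formed.
(d) sonority 2-3-4-5: well-formed.
(e) sonority 6-3-3-4: ill-formed.

d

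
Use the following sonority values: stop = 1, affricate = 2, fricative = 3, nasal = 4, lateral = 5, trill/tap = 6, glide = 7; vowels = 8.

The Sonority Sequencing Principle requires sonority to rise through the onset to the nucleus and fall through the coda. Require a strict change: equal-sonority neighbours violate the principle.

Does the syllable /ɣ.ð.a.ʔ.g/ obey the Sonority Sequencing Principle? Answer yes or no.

no

Onset: /ɣ/ is a fricative (sonority 3), /ð/ is a fricative (sonority 3); then the nucleus /a/ (sonority 8).
Onset profile 3-3-8 — does not strictly rise throughout.
Coda: /ʔ/ is a stop (sonority 1), /g/ is a stop (sonority 1).
Coda profile 8-1-1 — does not strictly fall throughout.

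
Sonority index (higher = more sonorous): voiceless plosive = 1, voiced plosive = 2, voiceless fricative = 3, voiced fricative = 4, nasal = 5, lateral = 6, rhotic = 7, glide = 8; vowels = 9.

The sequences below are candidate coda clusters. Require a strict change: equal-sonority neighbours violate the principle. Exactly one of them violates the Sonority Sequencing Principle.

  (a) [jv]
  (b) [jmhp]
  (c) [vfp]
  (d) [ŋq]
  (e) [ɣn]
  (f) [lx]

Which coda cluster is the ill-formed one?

e

(a) [jv]: profile 8-4 — obeys.
(b) [jmhp]: profile 8-5-3-1 — obeys.
(c) [vfp]: profile 4-3-1 — obeys.
(d) [ŋq]: profile 5-1 — obeys.
(e) [ɣn]: profile 4-5 — violates.
(f) [lx]: profile 6-3 — obeys.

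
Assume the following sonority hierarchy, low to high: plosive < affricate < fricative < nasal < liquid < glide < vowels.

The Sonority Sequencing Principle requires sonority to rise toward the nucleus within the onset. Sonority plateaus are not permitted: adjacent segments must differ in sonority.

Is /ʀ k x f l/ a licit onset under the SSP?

no

/ʀ/ — liquid, sonority 5.
/k/ — plosive, sonority 1.
/x/ — fricative, sonority 3.
/f/ — fricative, sonority 3.
/l/ — liquid, sonority 5.
The profile is 5-1-3-3-5. Between /ʀ/ (5) and /k/ (1) sonority does not rise, so the cluster violates the SSP.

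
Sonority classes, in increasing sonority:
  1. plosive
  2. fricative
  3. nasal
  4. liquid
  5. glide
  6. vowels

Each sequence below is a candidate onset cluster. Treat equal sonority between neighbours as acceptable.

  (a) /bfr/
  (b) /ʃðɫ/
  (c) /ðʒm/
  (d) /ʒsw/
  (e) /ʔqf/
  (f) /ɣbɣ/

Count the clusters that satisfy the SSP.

(a) /bfr/: profile 1-2-4 — obeys.
(b) /ʃðɫ/: profile 2-2-4 — obeys.
(c) /ðʒm/: profile 2-2-3 — obeys.
(d) /ʒsw/: profile 2-2-5 — obeys.
(e) /ʔqf/: profile 1-1-2 — obeys.
(f) /ɣbɣ/: profile 2-1-2 — violates.

5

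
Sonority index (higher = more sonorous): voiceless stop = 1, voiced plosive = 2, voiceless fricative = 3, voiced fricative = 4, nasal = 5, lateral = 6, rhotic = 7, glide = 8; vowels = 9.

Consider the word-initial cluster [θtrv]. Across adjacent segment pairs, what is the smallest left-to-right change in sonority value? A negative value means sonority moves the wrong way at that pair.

/θ/ — voiceless fricative, sonority 3.
/t/ — voiceless stop, sonority 1.
/r/ — rhotic, sonority 7.
/v/ — voiced fricative, sonority 4.
/θ/→/t/: change -2.
/t/→/r/: change +6.
/r/→/v/: change -3.
Minimum = -3.

-3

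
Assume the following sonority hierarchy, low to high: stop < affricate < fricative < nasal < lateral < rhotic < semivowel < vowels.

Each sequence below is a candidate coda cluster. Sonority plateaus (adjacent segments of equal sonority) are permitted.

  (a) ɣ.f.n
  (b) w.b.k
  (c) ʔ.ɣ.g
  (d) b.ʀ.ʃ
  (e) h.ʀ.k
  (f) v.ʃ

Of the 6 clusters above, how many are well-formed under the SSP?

(a) ɣ.f.n: profile 3-3-4 — violates.
(b) w.b.k: profile 7-1-1 — obeys.
(c) ʔ.ɣ.g: profile 1-3-1 — violates.
(d) b.ʀ.ʃ: profile 1-6-3 — violates.
(e) h.ʀ.k: profile 3-6-1 — violates.
(f) v.ʃ: profile 3-3 — obeys.

2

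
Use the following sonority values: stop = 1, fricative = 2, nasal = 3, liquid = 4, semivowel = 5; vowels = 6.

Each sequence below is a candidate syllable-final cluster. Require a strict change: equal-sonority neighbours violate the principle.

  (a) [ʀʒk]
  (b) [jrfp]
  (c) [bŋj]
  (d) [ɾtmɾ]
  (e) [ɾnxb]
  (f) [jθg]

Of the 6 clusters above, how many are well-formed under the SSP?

(a) 4-2-1 → obeys
(b) 5-4-2-1 → obeys
(c) 1-3-5 → violates
(d) 4-1-3-4 → violates
(e) 4-3-2-1 → obeys
(f) 5-2-1 → obeys

4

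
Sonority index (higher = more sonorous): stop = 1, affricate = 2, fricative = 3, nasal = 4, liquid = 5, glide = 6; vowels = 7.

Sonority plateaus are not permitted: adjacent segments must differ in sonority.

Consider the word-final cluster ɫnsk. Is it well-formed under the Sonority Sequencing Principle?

yes

/ɫ/ — liquid, sonority 5.
/n/ — nasal, sonority 4.
/s/ — fricative, sonority 3.
/k/ — stop, sonority 1.
The profile 5-4-3-1 strictly falls, so the word-final cluster satisfies the SSP.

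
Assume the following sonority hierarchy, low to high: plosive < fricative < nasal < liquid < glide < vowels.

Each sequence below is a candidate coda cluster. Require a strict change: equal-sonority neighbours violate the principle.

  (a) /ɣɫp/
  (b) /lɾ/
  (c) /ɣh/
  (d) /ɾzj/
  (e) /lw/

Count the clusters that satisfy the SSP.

(a) sonority 2-4-1: ill-formed.
(b) sonority 4-4: ill-formed.
(c) sonority 2-2: ill-formed.
(d) sonority 4-2-5: ill-formed.
(e) sonority 4-5: ill-formed.

0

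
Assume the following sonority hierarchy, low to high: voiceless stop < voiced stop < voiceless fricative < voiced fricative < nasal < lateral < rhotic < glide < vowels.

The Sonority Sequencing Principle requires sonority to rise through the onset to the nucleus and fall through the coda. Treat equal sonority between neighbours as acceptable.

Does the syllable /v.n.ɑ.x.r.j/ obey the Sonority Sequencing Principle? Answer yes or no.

no

Onset: /v/ is a voiced fricative (sonority 4), /n/ is a nasal (sonority 5); then the nucleus /ɑ/ (sonority 9).
Onset profile 4-5-9 — rises to the nucleus.
Coda: /x/ is a voiceless fricative (sonority 3), /r/ is a rhotic (sonority 7), /j/ is a glide (sonority 8).
Coda profile 9-3-7-8 — does not fall throughout.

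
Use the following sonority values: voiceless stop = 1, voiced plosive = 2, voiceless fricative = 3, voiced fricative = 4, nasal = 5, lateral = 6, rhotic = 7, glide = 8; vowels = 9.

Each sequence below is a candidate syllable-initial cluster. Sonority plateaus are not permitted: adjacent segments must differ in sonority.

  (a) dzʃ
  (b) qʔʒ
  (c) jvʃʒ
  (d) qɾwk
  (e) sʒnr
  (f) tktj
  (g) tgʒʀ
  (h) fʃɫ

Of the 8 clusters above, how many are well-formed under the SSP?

(a) dzʃ: profile 2-4-3 — violates.
(b) qʔʒ: profile 1-1-4 — violates.
(c) jvʃʒ: profile 8-4-3-4 — violates.
(d) qɾwk: profile 1-7-8-1 — violates.
(e) sʒnr: profile 3-4-5-7 — obeys.
(f) tktj: profile 1-1-1-8 — violates.
(g) tgʒʀ: profile 1-2-4-7 — obeys.
(h) fʃɫ: profile 3-3-6 — violates.

2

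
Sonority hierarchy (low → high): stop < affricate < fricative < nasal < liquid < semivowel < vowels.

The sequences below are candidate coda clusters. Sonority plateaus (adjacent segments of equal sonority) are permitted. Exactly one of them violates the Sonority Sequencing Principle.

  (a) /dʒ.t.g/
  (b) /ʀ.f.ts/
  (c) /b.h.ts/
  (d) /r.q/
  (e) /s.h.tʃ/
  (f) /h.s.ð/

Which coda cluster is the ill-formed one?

c

(a) 2-1-1 → obeys
(b) 5-3-2 → obeys
(c) 1-3-2 → violates
(d) 5-1 → obeys
(e) 3-3-2 → obeys
(f) 3-3-3 → obeys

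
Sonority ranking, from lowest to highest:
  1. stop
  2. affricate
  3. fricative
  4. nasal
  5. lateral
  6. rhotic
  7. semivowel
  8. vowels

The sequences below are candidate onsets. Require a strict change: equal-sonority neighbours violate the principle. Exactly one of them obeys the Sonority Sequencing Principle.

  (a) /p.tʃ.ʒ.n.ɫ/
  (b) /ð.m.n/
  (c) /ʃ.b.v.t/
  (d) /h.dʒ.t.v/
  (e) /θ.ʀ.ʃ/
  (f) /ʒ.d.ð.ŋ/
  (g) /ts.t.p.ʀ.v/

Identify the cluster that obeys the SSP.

(a) 1-2-3-4-5 → obeys
(b) 3-4-4 → violates
(c) 3-1-3-1 → violates
(d) 3-2-1-3 → violates
(e) 3-6-3 → violates
(f) 3-1-3-4 → violates
(g) 2-1-1-6-3 → violates

a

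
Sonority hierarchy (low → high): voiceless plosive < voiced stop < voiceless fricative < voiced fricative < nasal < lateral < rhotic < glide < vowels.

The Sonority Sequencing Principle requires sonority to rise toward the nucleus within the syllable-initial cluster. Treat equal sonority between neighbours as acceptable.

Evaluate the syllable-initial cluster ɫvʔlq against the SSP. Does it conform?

/ɫ/: lateral = 6.
/v/: voiced fricative = 4.
/ʔ/: voiceless plosive = 1.
/l/: lateral = 6.
/q/: voiceless plosive = 1.
The profile is 6-4-1-6-1. Between /ɫ/ (6) and /v/ (4) sonority does not rise, so the cluster violates the SSP.

no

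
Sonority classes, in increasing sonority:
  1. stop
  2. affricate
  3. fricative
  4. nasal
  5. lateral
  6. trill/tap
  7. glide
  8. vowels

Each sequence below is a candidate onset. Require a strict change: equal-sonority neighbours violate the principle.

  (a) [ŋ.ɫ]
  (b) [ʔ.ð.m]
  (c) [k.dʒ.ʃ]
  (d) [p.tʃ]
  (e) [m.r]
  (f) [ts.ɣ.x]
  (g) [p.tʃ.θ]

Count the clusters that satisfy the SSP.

6

(a) 4-5 → obeys
(b) 1-3-4 → obeys
(c) 1-2-3 → obeys
(d) 1-2 → obeys
(e) 4-6 → obeys
(f) 2-3-3 → violates
(g) 1-2-3 → obeys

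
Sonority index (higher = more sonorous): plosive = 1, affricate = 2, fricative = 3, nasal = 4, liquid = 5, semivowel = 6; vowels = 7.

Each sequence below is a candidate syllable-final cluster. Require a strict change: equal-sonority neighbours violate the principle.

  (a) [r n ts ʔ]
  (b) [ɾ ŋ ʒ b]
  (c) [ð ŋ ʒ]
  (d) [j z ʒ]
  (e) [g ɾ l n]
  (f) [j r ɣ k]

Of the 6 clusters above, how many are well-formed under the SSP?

3

(a) [r n ts ʔ]: profile 5-4-2-1 — obeys.
(b) [ɾ ŋ ʒ b]: profile 5-4-3-1 — obeys.
(c) [ð ŋ ʒ]: profile 3-4-3 — violates.
(d) [j z ʒ]: profile 6-3-3 — violates.
(e) [g ɾ l n]: profile 1-5-5-4 — violates.
(f) [j r ɣ k]: profile 6-5-3-1 — obeys.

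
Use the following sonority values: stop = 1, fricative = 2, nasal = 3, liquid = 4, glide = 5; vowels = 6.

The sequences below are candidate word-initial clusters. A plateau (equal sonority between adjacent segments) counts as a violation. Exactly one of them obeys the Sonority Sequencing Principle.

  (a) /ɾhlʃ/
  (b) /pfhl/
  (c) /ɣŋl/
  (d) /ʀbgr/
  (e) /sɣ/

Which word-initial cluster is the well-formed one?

(a) 4-2-4-2 → violates
(b) 1-2-2-4 → violates
(c) 2-3-4 → obeys
(d) 4-1-1-4 → violates
(e) 2-2 → violates

c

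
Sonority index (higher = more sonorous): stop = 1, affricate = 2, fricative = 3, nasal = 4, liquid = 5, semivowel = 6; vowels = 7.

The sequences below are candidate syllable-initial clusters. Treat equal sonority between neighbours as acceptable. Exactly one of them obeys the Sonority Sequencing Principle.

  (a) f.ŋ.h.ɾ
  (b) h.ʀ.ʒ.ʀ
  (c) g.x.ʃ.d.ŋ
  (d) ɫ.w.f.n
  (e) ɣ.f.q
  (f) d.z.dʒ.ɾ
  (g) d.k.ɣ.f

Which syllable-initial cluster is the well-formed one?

g

(a) sonority 3-4-3-5: ill-formed.
(b) sonority 3-5-3-5: ill-formed.
(c) sonority 1-3-3-1-4: ill-formed.
(d) sonority 5-6-3-4: ill-formed.
(e) sonority 3-3-1: ill-formed.
(f) sonority 1-3-2-5: ill-formed.
(g) sonority 1-1-3-3: well-formed.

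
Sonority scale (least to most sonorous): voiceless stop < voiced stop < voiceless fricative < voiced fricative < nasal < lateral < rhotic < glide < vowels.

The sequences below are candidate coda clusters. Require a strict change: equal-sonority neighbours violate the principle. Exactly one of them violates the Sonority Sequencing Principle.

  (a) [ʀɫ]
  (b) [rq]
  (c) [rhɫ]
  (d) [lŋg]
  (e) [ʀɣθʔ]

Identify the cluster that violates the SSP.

(a) [ʀɫ]: profile 7-6 — obeys.
(b) [rq]: profile 7-1 — obeys.
(c) [rhɫ]: profile 7-3-6 — violates.
(d) [lŋg]: profile 6-5-2 — obeys.
(e) [ʀɣθʔ]: profile 7-4-3-1 — obeys.

c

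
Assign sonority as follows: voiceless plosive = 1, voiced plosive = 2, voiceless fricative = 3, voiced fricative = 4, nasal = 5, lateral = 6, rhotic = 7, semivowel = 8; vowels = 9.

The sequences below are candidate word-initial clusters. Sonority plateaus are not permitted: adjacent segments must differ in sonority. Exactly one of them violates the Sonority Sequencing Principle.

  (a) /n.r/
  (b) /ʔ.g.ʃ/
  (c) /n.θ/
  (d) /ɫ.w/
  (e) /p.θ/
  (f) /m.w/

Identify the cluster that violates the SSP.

c

(a) sonority 5-7: well-formed.
(b) sonority 1-2-3: well-formed.
(c) sonority 5-3: ill-formed.
(d) sonority 6-8: well-formed.
(e) sonority 1-3: well-formed.
(f) sonority 5-8: well-formed.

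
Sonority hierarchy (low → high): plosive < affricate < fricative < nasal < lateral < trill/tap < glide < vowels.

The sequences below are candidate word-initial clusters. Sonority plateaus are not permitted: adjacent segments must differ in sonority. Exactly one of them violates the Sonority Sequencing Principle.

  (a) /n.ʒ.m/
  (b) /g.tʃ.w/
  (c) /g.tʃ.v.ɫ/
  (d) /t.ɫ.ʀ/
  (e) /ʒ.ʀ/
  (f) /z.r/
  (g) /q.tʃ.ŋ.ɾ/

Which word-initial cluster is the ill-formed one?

a

(a) 4-3-4 → violates
(b) 1-2-7 → obeys
(c) 1-2-3-5 → obeys
(d) 1-5-6 → obeys
(e) 3-6 → obeys
(f) 3-6 → obeys
(g) 1-2-4-6 → obeys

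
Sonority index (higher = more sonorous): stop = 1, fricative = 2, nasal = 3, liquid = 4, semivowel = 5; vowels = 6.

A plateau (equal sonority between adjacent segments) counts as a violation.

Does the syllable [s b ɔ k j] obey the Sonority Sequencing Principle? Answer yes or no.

Onset: /s/ is a fricative (sonority 2), /b/ is a stop (sonority 1); then the nucleus /ɔ/ (sonority 6).
Onset profile 2-1-6 — does not strictly rise throughout.
Coda: /k/ is a stop (sonority 1), /j/ is a semivowel (sonority 5).
Coda profile 6-1-5 — does not strictly fall throughout.

no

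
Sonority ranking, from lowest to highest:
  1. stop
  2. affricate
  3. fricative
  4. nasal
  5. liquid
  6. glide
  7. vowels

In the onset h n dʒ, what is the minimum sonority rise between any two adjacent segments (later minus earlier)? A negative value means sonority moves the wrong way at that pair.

-2

/h/ is a fricative (sonority 3).
/n/ is a nasal (sonority 4).
/dʒ/ is an affricate (sonority 2).
/h/→/n/: change +1.
/n/→/dʒ/: change -2.
Minimum = -2.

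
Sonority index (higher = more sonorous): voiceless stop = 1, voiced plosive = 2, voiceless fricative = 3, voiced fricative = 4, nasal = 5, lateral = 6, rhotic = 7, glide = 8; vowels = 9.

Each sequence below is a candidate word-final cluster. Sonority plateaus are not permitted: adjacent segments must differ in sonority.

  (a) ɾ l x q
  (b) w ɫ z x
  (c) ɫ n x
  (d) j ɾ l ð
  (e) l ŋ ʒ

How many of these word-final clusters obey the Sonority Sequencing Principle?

5

(a) ɾ l x q: profile 7-6-3-1 — obeys.
(b) w ɫ z x: profile 8-6-4-3 — obeys.
(c) ɫ n x: profile 6-5-3 — obeys.
(d) j ɾ l ð: profile 8-7-6-4 — obeys.
(e) l ŋ ʒ: profile 6-5-4 — obeys.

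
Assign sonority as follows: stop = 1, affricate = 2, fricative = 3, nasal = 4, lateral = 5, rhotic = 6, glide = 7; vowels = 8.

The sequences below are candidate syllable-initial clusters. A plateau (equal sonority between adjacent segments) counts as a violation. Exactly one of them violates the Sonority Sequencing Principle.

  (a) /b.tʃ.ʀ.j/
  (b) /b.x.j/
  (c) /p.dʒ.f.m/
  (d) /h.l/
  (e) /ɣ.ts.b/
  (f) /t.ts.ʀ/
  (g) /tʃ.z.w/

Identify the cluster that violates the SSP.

(a) /b.tʃ.ʀ.j/: profile 1-2-6-7 — obeys.
(b) /b.x.j/: profile 1-3-7 — obeys.
(c) /p.dʒ.f.m/: profile 1-2-3-4 — obeys.
(d) /h.l/: profile 3-5 — obeys.
(e) /ɣ.ts.b/: profile 3-2-1 — violates.
(f) /t.ts.ʀ/: profile 1-2-6 — obeys.
(g) /tʃ.z.w/: profile 2-3-7 — obeys.

e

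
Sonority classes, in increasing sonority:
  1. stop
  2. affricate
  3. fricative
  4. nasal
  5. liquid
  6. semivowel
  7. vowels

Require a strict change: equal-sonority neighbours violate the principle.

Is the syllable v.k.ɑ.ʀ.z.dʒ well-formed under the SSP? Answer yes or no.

Onset: /v/ is a fricative (sonority 3), /k/ is a stop (sonority 1); then the nucleus /ɑ/ (sonority 7).
Onset profile 3-1-7 — does not strictly rise throughout.
Coda: /ʀ/ is a liquid (sonority 5), /z/ is a fricative (sonority 3), /dʒ/ is an affricate (sonority 2).
Coda profile 7-5-3-2 — falls from the nucleus.

no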